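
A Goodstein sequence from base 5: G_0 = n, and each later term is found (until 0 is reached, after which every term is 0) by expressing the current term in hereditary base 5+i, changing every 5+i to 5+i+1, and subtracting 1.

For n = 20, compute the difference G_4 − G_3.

G_0=20  [base 5] 4·5  →[5↦6]→  4·6 = 24  −1 ⇒ G_1=23
G_1=23  [base 6] 3·6 + 5  →[6↦7]→  3·7 + 5 = 26  −1 ⇒ G_2=25
G_2=25  [base 7] 3·7 + 4  →[7↦8]→  3·8 + 4 = 28  −1 ⇒ G_3=27
G_3=27  [base 8] 3·8 + 3  →[8↦9]→  3·9 + 3 = 30  −1 ⇒ G_4=29

2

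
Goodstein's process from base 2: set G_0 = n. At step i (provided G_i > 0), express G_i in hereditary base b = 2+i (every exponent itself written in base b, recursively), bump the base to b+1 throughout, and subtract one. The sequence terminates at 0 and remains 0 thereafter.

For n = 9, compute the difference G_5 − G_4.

i=0: 9 = 2^(2 + 1) + 1 (b=2); 2→3: 3^(3 + 1) + 1 = 82; 82−1 = 81
i=1: 81 = 3^(3 + 1) (b=3); 3→4: 4^(4 + 1) = 1024; 1024−1 = 1023
i=2: 1023 = 3·4^4 + 3·4^3 + 3·4^2 + 3·4 + 3 (b=4); 4→5: 3·5^5 + 3·5^3 + 3·5^2 + 3·5 + 3 = 9843; 9843−1 = 9842
i=3: 9842 = 3·5^5 + 3·5^3 + 3·5^2 + 3·5 + 2 (b=5); 5→6: 3·6^6 + 3·6^3 + 3·6^2 + 3·6 + 2 = 140744; 140744−1 = 140743
i=4: 140743 = 3·6^6 + 3·6^3 + 3·6^2 + 3·6 + 1 (b=6); 6→7: 3·7^7 + 3·7^3 + 3·7^2 + 3·7 + 1 = 2471827; 2471827−1 = 2471826

2331083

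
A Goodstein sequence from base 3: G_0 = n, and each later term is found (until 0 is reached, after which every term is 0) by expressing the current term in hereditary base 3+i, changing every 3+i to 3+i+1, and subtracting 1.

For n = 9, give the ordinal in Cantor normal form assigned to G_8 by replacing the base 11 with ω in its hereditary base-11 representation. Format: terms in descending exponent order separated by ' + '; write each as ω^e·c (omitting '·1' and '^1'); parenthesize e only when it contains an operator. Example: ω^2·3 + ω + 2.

(0) 9|_3 = 3^2 ↦ 4^2|_4 = 16 ⇒ 15
(1) 15|_4 = 3·4 + 3 ↦ 3·5 + 3|_5 = 18 ⇒ 17
(2) 17|_5 = 3·5 + 2 ↦ 3·6 + 2|_6 = 20 ⇒ 19
(3) 19|_6 = 3·6 + 1 ↦ 3·7 + 1|_7 = 22 ⇒ 21
(4) 21|_7 = 3·7 ↦ 3·8|_8 = 24 ⇒ 23
(5) 23|_8 = 2·8 + 7 ↦ 2·9 + 7|_9 = 25 ⇒ 24
(6) 24|_9 = 2·9 + 6 ↦ 2·10 + 6|_10 = 26 ⇒ 25
(7) 25|_10 = 2·10 + 5 ↦ 2·11 + 5|_11 = 27 ⇒ 26
(8) 26|_11 = 2·11 + 4 ↦ 2·12 + 4|_12 = 28 ⇒ 27

ω·2 + 4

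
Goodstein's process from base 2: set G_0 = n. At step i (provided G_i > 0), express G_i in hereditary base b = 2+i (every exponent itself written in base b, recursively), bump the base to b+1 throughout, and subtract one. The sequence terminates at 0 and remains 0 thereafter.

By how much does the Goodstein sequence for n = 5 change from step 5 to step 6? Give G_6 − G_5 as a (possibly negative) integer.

554

(0) 5|_2 = 2^2 + 1 ↦ 3^3 + 1|_3 = 28 ⇒ 27
(1) 27|_3 = 3^3 ↦ 4^4|_4 = 256 ⇒ 255
(2) 255|_4 = 3·4^3 + 3·4^2 + 3·4 + 3 ↦ 3·5^3 + 3·5^2 + 3·5 + 3|_5 = 468 ⇒ 467
(3) 467|_5 = 3·5^3 + 3·5^2 + 3·5 + 2 ↦ 3·6^3 + 3·6^2 + 3·6 + 2|_6 = 776 ⇒ 775
(4) 775|_6 = 3·6^3 + 3·6^2 + 3·6 + 1 ↦ 3·7^3 + 3·7^2 + 3·7 + 1|_7 = 1198 ⇒ 1197
(5) 1197|_7 = 3·7^3 + 3·7^2 + 3·7 ↦ 3·8^3 + 3·8^2 + 3·8|_8 = 1752 ⇒ 1751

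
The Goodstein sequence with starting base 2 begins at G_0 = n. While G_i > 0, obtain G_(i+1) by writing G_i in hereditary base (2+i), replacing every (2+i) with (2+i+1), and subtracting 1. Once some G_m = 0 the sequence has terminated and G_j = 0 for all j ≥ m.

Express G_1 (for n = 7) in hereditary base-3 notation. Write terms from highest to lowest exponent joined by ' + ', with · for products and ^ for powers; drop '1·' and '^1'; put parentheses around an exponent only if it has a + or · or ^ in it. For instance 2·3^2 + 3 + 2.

base 2: 7 = 2^2 + 2 + 1; at 3: 3^3 + 3 + 1 = 31; next = 30
base 3: 30 = 3^3 + 3; at 4: 4^4 + 4 = 260; next = 259

3^3 + 3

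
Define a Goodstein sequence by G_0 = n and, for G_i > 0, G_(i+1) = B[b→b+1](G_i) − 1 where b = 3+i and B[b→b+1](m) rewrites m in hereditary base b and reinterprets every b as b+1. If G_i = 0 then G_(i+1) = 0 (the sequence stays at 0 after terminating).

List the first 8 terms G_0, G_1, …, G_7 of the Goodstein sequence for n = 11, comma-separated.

11, 17, 25, 35, 39, 43, 47, 51

G_0=11  [base 3] 3^2 + 2  →[3↦4]→  4^2 + 2 = 18  −1 ⇒ G_1=17
G_1=17  [base 4] 4^2 + 1  →[4↦5]→  5^2 + 1 = 26  −1 ⇒ G_2=25
G_2=25  [base 5] 5^2  →[5↦6]→  6^2 = 36  −1 ⇒ G_3=35
G_3=35  [base 6] 5·6 + 5  →[6↦7]→  5·7 + 5 = 40  −1 ⇒ G_4=39
G_4=39  [base 7] 5·7 + 4  →[7↦8]→  5·8 + 4 = 44  −1 ⇒ G_5=43
G_5=43  [base 8] 5·8 + 3  →[8↦9]→  5·9 + 3 = 48  −1 ⇒ G_6=47
G_6=47  [base 9] 5·9 + 2  →[9↦10]→  5·10 + 2 = 52  −1 ⇒ G_7=51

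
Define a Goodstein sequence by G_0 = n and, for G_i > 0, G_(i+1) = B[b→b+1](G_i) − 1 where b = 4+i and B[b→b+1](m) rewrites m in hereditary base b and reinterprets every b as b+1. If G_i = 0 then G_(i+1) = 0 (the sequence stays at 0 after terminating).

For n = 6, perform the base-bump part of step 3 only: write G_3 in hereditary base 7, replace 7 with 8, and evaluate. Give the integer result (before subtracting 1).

G_0=6  [base 4] 4 + 2  →[4↦5]→  5 + 2 = 7  −1 ⇒ G_1=6
G_1=6  [base 5] 5 + 1  →[5↦6]→  6 + 1 = 7  −1 ⇒ G_2=6
G_2=6  [base 6] 6  →[6↦7]→  7 = 7  −1 ⇒ G_3=6
G_3=6  [base 7] 6  →[7↦8]→  6 = 6  −1 ⇒ G_4=5

6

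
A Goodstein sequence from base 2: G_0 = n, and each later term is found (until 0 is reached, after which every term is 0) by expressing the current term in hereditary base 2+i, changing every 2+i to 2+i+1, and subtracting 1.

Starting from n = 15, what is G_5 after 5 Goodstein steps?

6588344

G_0=15  [base 2] 2^(2 + 1) + 2^2 + 2 + 1  →[2↦3]→  3^(3 + 1) + 3^3 + 3 + 1 = 112  −1 ⇒ G_1=111
G_1=111  [base 3] 3^(3 + 1) + 3^3 + 3  →[3↦4]→  4^(4 + 1) + 4^4 + 4 = 1284  −1 ⇒ G_2=1283
G_2=1283  [base 4] 4^(4 + 1) + 4^4 + 3  →[4↦5]→  5^(5 + 1) + 5^5 + 3 = 18753  −1 ⇒ G_3=18752
G_3=18752  [base 5] 5^(5 + 1) + 5^5 + 2  →[5↦6]→  6^(6 + 1) + 6^6 + 2 = 326594  −1 ⇒ G_4=326593
G_4=326593  [base 6] 6^(6 + 1) + 6^6 + 1  →[6↦7]→  7^(7 + 1) + 7^7 + 1 = 6588345  −1 ⇒ G_5=6588344
G_5=6588344  [base 7] 7^(7 + 1) + 7^7  →[7↦8]→  8^(8 + 1) + 8^8 = 150994944  −1 ⇒ G_6=150994943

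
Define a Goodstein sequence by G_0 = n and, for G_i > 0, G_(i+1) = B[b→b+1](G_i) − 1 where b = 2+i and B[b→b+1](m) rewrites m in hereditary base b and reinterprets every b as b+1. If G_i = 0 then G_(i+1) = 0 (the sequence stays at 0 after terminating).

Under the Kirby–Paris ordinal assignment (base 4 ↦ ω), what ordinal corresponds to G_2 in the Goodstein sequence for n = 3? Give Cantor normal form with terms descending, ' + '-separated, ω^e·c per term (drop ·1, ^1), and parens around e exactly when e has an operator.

3

G_0=3  [base 2] 2 + 1  →[2↦3]→  3 + 1 = 4  −1 ⇒ G_1=3
G_1=3  [base 3] 3  →[3↦4]→  4 = 4  −1 ⇒ G_2=3
G_2=3  [base 4] 3  →[4↦5]→  3 = 3  −1 ⇒ G_3=2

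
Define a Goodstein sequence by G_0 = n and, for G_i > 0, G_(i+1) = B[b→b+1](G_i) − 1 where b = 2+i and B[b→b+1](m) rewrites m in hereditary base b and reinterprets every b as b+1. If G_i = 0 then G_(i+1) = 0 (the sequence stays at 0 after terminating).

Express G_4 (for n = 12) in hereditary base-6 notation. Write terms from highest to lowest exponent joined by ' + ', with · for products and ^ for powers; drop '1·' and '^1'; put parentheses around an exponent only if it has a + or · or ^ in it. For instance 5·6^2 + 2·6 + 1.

6^(6 + 1) + 2·6^2 + 6 + 5

G_0 = 12. HB_2(12) = 2^(2 + 1) + 2^2. Bump = 108. G_1 = 107.
G_1 = 107. HB_3(107) = 3^(3 + 1) + 2·3^2 + 2·3 + 2. Bump = 1066. G_2 = 1065.
G_2 = 1065. HB_4(1065) = 4^(4 + 1) + 2·4^2 + 2·4 + 1. Bump = 15686. G_3 = 15685.
G_3 = 15685. HB_5(15685) = 5^(5 + 1) + 2·5^2 + 2·5. Bump = 280020. G_4 = 280019.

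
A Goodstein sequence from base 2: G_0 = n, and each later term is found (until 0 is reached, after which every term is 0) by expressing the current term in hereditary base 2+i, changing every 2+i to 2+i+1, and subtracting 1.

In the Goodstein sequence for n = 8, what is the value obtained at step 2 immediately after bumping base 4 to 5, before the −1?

8 —HB2→ 2^(2 + 1) —bump→ 3^(3 + 1) = 81 —(−1)→ 80
80 —HB3→ 2·3^3 + 2·3^2 + 2·3 + 2 —bump→ 2·4^4 + 2·4^2 + 2·4 + 2 = 554 —(−1)→ 553

6311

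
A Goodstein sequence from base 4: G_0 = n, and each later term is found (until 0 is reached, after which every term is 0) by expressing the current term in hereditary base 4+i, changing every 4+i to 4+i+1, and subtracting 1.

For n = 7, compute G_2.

7

i=0: 7 = 4 + 3 (b=4); 4→5: 5 + 3 = 8; 8−1 = 7
i=1: 7 = 5 + 2 (b=5); 5→6: 6 + 2 = 8; 8−1 = 7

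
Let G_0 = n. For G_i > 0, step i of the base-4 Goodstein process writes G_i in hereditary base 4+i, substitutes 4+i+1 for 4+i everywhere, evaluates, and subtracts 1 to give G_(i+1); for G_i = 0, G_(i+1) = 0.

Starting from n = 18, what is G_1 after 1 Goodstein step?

G_0 = 18. HB_4(18) = 4^2 + 2. Bump = 27. G_1 = 26.
G_1 = 26. HB_5(26) = 5^2 + 1. Bump = 37. G_2 = 36.

26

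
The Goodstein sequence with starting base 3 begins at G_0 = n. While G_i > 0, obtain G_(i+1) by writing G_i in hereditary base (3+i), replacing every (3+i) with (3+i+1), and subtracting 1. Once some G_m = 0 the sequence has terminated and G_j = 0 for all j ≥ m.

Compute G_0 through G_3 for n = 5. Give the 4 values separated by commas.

step 0: 5 = 3 + 2; sub 4 for 3: 4 + 2; = 6; G_1 = 6−1 = 5
step 1: 5 = 4 + 1; sub 5 for 4: 5 + 1; = 6; G_2 = 6−1 = 5
step 2: 5 = 5; sub 6 for 5: 6; = 6; G_3 = 6−1 = 5

5, 5, 5, 5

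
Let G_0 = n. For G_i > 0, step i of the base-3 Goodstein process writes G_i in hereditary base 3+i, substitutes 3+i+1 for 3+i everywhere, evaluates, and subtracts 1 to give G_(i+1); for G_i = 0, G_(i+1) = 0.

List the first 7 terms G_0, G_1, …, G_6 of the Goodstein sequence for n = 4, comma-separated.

4, 4, 4, 3, 2, 1, 0

(0) 4|_3 = 3 + 1 ↦ 4 + 1|_4 = 5 ⇒ 4
(1) 4|_4 = 4 ↦ 5|_5 = 5 ⇒ 4
(2) 4|_5 = 4 ↦ 4|_6 = 4 ⇒ 3
(3) 3|_6 = 3 ↦ 3|_7 = 3 ⇒ 2
(4) 2|_7 = 2 ↦ 2|_8 = 2 ⇒ 1
(5) 1|_8 = 1 ↦ 1|_9 = 1 ⇒ 0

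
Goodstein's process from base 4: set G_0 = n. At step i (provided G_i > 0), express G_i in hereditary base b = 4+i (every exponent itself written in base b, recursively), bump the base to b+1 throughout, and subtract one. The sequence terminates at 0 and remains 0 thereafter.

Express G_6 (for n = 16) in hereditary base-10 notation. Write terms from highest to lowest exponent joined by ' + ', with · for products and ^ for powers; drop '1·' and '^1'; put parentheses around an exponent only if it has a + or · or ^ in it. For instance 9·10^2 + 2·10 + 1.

3·10 + 9

G_0=16  [base 4] 4^2  →[4↦5]→  5^2 = 25  −1 ⇒ G_1=24
G_1=24  [base 5] 4·5 + 4  →[5↦6]→  4·6 + 4 = 28  −1 ⇒ G_2=27
G_2=27  [base 6] 4·6 + 3  →[6↦7]→  4·7 + 3 = 31  −1 ⇒ G_3=30
G_3=30  [base 7] 4·7 + 2  →[7↦8]→  4·8 + 2 = 34  −1 ⇒ G_4=33
G_4=33  [base 8] 4·8 + 1  →[8↦9]→  4·9 + 1 = 37  −1 ⇒ G_5=36
G_5=36  [base 9] 4·9  →[9↦10]→  4·10 = 40  −1 ⇒ G_6=39
G_6=39  [base 10] 3·10 + 9  →[10↦11]→  3·11 + 9 = 42  −1 ⇒ G_7=41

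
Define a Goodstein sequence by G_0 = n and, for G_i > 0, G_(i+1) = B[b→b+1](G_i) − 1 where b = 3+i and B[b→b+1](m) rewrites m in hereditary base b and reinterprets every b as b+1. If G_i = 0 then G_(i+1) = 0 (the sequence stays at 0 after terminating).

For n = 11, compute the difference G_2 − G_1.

(0) 11|_3 = 3^2 + 2 ↦ 4^2 + 2|_4 = 18 ⇒ 17
(1) 17|_4 = 4^2 + 1 ↦ 5^2 + 1|_5 = 26 ⇒ 25

8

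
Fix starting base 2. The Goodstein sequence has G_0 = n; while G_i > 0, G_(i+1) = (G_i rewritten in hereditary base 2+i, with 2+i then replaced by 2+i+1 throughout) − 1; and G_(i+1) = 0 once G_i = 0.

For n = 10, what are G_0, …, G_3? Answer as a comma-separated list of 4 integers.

10, 83, 1025, 15625

step 0: 10 = 2^(2 + 1) + 2; sub 3 for 2: 3^(3 + 1) + 3; = 84; G_1 = 84−1 = 83
step 1: 83 = 3^(3 + 1) + 2; sub 4 for 3: 4^(4 + 1) + 2; = 1026; G_2 = 1026−1 = 1025
step 2: 1025 = 4^(4 + 1) + 1; sub 5 for 4: 5^(5 + 1) + 1; = 15626; G_3 = 15626−1 = 15625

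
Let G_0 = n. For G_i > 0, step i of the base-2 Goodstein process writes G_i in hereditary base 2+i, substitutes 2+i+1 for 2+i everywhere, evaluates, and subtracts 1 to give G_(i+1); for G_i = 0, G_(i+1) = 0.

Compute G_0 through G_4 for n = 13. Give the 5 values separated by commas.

13, 108, 1279, 16092, 280711

G_0 = 13. HB_2(13) = 2^(2 + 1) + 2^2 + 1. Bump = 109. G_1 = 108.
G_1 = 108. HB_3(108) = 3^(3 + 1) + 3^3. Bump = 1280. G_2 = 1279.
G_2 = 1279. HB_4(1279) = 4^(4 + 1) + 3·4^3 + 3·4^2 + 3·4 + 3. Bump = 16093. G_3 = 16092.
G_3 = 16092. HB_5(16092) = 5^(5 + 1) + 3·5^3 + 3·5^2 + 3·5 + 2. Bump = 280712. G_4 = 280711.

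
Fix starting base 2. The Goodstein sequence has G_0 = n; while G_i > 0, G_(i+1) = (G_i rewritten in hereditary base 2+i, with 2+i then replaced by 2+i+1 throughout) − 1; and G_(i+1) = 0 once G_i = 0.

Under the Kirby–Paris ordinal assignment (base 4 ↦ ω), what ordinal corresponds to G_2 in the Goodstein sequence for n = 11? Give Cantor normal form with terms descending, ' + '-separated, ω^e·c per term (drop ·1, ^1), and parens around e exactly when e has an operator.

[0] 11 ≡ 2^(2 + 1) + 2 + 1 (base 2). Lift 3: 85. −1: 84.
[1] 84 ≡ 3^(3 + 1) + 3 (base 3). Lift 4: 1028. −1: 1027.

ω^(ω + 1) + 3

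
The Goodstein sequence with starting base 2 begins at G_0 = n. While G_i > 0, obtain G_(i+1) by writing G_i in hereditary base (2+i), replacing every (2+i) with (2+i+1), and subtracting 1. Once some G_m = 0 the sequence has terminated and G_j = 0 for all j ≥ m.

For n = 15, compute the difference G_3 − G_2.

G_0=15  [base 2] 2^(2 + 1) + 2^2 + 2 + 1  →[2↦3]→  3^(3 + 1) + 3^3 + 3 + 1 = 112  −1 ⇒ G_1=111
G_1=111  [base 3] 3^(3 + 1) + 3^3 + 3  →[3↦4]→  4^(4 + 1) + 4^4 + 4 = 1284  −1 ⇒ G_2=1283
G_2=1283  [base 4] 4^(4 + 1) + 4^4 + 3  →[4↦5]→  5^(5 + 1) + 5^5 + 3 = 18753  −1 ⇒ G_3=18752

17469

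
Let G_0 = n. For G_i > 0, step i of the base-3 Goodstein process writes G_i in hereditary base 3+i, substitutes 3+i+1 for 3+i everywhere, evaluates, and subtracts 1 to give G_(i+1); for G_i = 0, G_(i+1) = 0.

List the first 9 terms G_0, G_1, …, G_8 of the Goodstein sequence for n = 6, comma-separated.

base 3: 6 = 2·3; at 4: 2·4 = 8; next = 7
base 4: 7 = 4 + 3; at 5: 5 + 3 = 8; next = 7
base 5: 7 = 5 + 2; at 6: 6 + 2 = 8; next = 7
base 6: 7 = 6 + 1; at 7: 7 + 1 = 8; next = 7
base 7: 7 = 7; at 8: 8 = 8; next = 7
base 8: 7 = 7; at 9: 7 = 7; next = 6
base 9: 6 = 6; at 10: 6 = 6; next = 5
base 10: 5 = 5; at 11: 5 = 5; next = 4

6, 7, 7, 7, 7, 7, 6, 5, 4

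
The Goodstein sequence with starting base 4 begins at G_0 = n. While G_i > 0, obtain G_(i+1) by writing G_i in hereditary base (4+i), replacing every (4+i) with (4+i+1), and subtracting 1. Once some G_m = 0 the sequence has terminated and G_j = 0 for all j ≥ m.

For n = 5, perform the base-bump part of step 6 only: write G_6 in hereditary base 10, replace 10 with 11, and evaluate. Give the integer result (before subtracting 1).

step 0: 5 = 4 + 1; sub 5 for 4: 5 + 1; = 6; G_1 = 6−1 = 5
step 1: 5 = 5; sub 6 for 5: 6; = 6; G_2 = 6−1 = 5
step 2: 5 = 5; sub 7 for 6: 5; = 5; G_3 = 5−1 = 4
step 3: 4 = 4; sub 8 for 7: 4; = 4; G_4 = 4−1 = 3
step 4: 3 = 3; sub 9 for 8: 3; = 3; G_5 = 3−1 = 2
step 5: 2 = 2; sub 10 for 9: 2; = 2; G_6 = 2−1 = 1
step 6: 1 = 1; sub 11 for 10: 1; = 1; G_7 = 1−1 = 0

1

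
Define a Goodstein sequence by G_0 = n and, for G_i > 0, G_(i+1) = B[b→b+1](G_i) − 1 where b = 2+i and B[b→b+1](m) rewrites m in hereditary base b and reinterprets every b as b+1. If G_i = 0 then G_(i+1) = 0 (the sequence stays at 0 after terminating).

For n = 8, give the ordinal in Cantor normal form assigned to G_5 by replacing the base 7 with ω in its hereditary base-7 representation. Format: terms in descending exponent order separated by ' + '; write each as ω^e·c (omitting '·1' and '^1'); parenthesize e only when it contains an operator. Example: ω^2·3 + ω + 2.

8 —HB2→ 2^(2 + 1) —bump→ 3^(3 + 1) = 81 —(−1)→ 80
80 —HB3→ 2·3^3 + 2·3^2 + 2·3 + 2 —bump→ 2·4^4 + 2·4^2 + 2·4 + 2 = 554 —(−1)→ 553
553 —HB4→ 2·4^4 + 2·4^2 + 2·4 + 1 —bump→ 2·5^5 + 2·5^2 + 2·5 + 1 = 6311 —(−1)→ 6310
6310 —HB5→ 2·5^5 + 2·5^2 + 2·5 —bump→ 2·6^6 + 2·6^2 + 2·6 = 93396 —(−1)→ 93395
93395 —HB6→ 2·6^6 + 2·6^2 + 6 + 5 —bump→ 2·7^7 + 2·7^2 + 7 + 5 = 1647196 —(−1)→ 1647195
1647195 —HB7→ 2·7^7 + 2·7^2 + 7 + 4 —bump→ 2·8^8 + 2·8^2 + 8 + 4 = 33554572 —(−1)→ 33554571

ω^ω·2 + ω^2·2 + ω + 4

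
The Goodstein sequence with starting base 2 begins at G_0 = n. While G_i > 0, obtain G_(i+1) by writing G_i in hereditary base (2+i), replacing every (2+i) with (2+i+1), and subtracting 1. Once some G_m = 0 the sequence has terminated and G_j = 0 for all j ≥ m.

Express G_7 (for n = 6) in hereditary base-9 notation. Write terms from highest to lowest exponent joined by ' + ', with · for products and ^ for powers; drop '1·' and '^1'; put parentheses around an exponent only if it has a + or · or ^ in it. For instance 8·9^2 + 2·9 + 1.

5·9^5 + 5·9^4 + 5·9^3 + 5·9^2 + 5·9 + 2

6 —HB2→ 2^2 + 2 —bump→ 3^3 + 3 = 30 —(−1)→ 29
29 —HB3→ 3^3 + 2 —bump→ 4^4 + 2 = 258 —(−1)→ 257
257 —HB4→ 4^4 + 1 —bump→ 5^5 + 1 = 3126 —(−1)→ 3125
3125 —HB5→ 5^5 —bump→ 6^6 = 46656 —(−1)→ 46655
46655 —HB6→ 5·6^5 + 5·6^4 + 5·6^3 + 5·6^2 + 5·6 + 5 —bump→ 5·7^5 + 5·7^4 + 5·7^3 + 5·7^2 + 5·7 + 5 = 98040 —(−1)→ 98039
98039 —HB7→ 5·7^5 + 5·7^4 + 5·7^3 + 5·7^2 + 5·7 + 4 —bump→ 5·8^5 + 5·8^4 + 5·8^3 + 5·8^2 + 5·8 + 4 = 187244 —(−1)→ 187243
187243 —HB8→ 5·8^5 + 5·8^4 + 5·8^3 + 5·8^2 + 5·8 + 3 —bump→ 5·9^5 + 5·9^4 + 5·9^3 + 5·9^2 + 5·9 + 3 = 332148 —(−1)→ 332147
332147 —HB9→ 5·9^5 + 5·9^4 + 5·9^3 + 5·9^2 + 5·9 + 2 —bump→ 5·10^5 + 5·10^4 + 5·10^3 + 5·10^2 + 5·10 + 2 = 555552 —(−1)→ 555551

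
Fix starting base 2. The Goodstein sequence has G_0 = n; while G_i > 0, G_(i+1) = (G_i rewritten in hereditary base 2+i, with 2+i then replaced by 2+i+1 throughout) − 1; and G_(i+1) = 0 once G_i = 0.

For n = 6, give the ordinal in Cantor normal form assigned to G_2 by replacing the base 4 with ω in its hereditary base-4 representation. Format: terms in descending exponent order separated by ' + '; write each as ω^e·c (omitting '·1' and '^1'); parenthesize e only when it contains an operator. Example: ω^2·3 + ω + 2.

ω^ω + 1

step 0: 6 = 2^2 + 2; sub 3 for 2: 3^3 + 3; = 30; G_1 = 30−1 = 29
step 1: 29 = 3^3 + 2; sub 4 for 3: 4^4 + 2; = 258; G_2 = 258−1 = 257
step 2: 257 = 4^4 + 1; sub 5 for 4: 5^5 + 1; = 3126; G_3 = 3126−1 = 3125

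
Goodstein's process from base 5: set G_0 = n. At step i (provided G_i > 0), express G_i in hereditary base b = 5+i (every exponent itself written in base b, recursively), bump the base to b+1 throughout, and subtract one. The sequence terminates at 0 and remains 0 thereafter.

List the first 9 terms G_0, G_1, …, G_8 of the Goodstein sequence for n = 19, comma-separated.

19, 21, 23, 25, 27, 29, 30, 31, 32

19 —HB5→ 3·5 + 4 —bump→ 3·6 + 4 = 22 —(−1)→ 21
21 —HB6→ 3·6 + 3 —bump→ 3·7 + 3 = 24 —(−1)→ 23
23 —HB7→ 3·7 + 2 —bump→ 3·8 + 2 = 26 —(−1)→ 25
25 —HB8→ 3·8 + 1 —bump→ 3·9 + 1 = 28 —(−1)→ 27
27 —HB9→ 3·9 —bump→ 3·10 = 30 —(−1)→ 29
29 —HB10→ 2·10 + 9 —bump→ 2·11 + 9 = 31 —(−1)→ 30
30 —HB11→ 2·11 + 8 —bump→ 2·12 + 8 = 32 —(−1)→ 31
31 —HB12→ 2·12 + 7 —bump→ 2·13 + 7 = 33 —(−1)→ 32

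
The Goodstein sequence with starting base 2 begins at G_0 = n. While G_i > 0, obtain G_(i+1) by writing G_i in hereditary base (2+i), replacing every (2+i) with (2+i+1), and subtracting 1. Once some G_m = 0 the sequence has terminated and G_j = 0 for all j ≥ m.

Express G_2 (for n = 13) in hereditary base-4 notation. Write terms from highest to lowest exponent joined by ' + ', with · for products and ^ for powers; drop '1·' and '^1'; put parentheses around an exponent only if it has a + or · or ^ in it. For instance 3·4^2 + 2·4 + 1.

base 2: 13 = 2^(2 + 1) + 2^2 + 1; at 3: 3^(3 + 1) + 3^3 + 1 = 109; next = 108
base 3: 108 = 3^(3 + 1) + 3^3; at 4: 4^(4 + 1) + 4^4 = 1280; next = 1279
base 4: 1279 = 4^(4 + 1) + 3·4^3 + 3·4^2 + 3·4 + 3; at 5: 5^(5 + 1) + 3·5^3 + 3·5^2 + 3·5 + 3 = 16093; next = 16092

4^(4 + 1) + 3·4^3 + 3·4^2 + 3·4 + 3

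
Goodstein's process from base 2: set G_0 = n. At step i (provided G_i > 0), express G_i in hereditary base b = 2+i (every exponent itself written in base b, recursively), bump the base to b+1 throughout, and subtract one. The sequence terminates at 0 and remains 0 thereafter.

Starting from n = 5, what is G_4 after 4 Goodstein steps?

775

base 2: 5 = 2^2 + 1; at 3: 3^3 + 1 = 28; next = 27
base 3: 27 = 3^3; at 4: 4^4 = 256; next = 255
base 4: 255 = 3·4^3 + 3·4^2 + 3·4 + 3; at 5: 3·5^3 + 3·5^2 + 3·5 + 3 = 468; next = 467
base 5: 467 = 3·5^3 + 3·5^2 + 3·5 + 2; at 6: 3·6^3 + 3·6^2 + 3·6 + 2 = 776; next = 775
base 6: 775 = 3·6^3 + 3·6^2 + 3·6 + 1; at 7: 3·7^3 + 3·7^2 + 3·7 + 1 = 1198; next = 1197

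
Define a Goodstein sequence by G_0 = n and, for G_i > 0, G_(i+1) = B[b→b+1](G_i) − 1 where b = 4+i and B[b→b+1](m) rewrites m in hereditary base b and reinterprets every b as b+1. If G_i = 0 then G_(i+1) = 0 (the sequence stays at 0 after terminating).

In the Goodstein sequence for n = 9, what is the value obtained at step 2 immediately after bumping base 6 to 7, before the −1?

12

9 —HB4→ 2·4 + 1 —bump→ 2·5 + 1 = 11 —(−1)→ 10
10 —HB5→ 2·5 —bump→ 2·6 = 12 —(−1)→ 11
11 —HB6→ 6 + 5 —bump→ 7 + 5 = 12 —(−1)→ 11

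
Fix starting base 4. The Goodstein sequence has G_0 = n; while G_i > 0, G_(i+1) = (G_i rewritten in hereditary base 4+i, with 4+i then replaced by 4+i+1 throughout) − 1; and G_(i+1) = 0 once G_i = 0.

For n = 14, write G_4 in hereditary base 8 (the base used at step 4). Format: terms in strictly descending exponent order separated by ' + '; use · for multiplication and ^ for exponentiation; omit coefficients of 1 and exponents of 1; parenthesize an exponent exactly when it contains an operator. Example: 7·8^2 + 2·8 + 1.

2·8 + 5

[0] 14 ≡ 3·4 + 2 (base 4). Lift 5: 17. −1: 16.
[1] 16 ≡ 3·5 + 1 (base 5). Lift 6: 19. −1: 18.
[2] 18 ≡ 3·6 (base 6). Lift 7: 21. −1: 20.
[3] 20 ≡ 2·7 + 6 (base 7). Lift 8: 22. −1: 21.
[4] 21 ≡ 2·8 + 5 (base 8). Lift 9: 23. −1: 22.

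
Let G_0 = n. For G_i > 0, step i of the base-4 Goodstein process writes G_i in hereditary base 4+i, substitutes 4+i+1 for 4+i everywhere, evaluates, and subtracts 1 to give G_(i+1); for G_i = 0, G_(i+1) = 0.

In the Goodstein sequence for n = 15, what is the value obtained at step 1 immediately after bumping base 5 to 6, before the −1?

G_0 = 15. HB_4(15) = 3·4 + 3. Bump = 18. G_1 = 17.
G_1 = 17. HB_5(17) = 3·5 + 2. Bump = 20. G_2 = 19.

20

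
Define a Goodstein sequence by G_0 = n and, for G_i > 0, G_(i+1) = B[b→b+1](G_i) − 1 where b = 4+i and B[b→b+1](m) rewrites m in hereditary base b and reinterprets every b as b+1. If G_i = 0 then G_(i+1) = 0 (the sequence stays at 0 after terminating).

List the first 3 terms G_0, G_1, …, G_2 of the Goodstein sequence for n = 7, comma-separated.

i=0: 7 = 4 + 3 (b=4); 4→5: 5 + 3 = 8; 8−1 = 7
i=1: 7 = 5 + 2 (b=5); 5→6: 6 + 2 = 8; 8−1 = 7

7, 7, 7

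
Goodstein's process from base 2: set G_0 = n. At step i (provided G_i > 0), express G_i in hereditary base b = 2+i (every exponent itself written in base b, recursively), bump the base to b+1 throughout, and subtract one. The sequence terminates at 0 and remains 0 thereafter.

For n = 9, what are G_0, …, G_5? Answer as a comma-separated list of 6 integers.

9, 81, 1023, 9842, 140743, 2471826

9 —HB2→ 2^(2 + 1) + 1 —bump→ 3^(3 + 1) + 1 = 82 —(−1)→ 81
81 —HB3→ 3^(3 + 1) —bump→ 4^(4 + 1) = 1024 —(−1)→ 1023
1023 —HB4→ 3·4^4 + 3·4^3 + 3·4^2 + 3·4 + 3 —bump→ 3·5^5 + 3·5^3 + 3·5^2 + 3·5 + 3 = 9843 —(−1)→ 9842
9842 —HB5→ 3·5^5 + 3·5^3 + 3·5^2 + 3·5 + 2 —bump→ 3·6^6 + 3·6^3 + 3·6^2 + 3·6 + 2 = 140744 —(−1)→ 140743
140743 —HB6→ 3·6^6 + 3·6^3 + 3·6^2 + 3·6 + 1 —bump→ 3·7^7 + 3·7^3 + 3·7^2 + 3·7 + 1 = 2471827 —(−1)→ 2471826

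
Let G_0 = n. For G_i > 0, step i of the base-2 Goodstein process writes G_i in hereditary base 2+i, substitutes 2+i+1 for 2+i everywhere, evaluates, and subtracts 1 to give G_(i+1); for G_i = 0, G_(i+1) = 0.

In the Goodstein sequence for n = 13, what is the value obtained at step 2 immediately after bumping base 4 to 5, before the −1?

step 0: 13 = 2^(2 + 1) + 2^2 + 1; sub 3 for 2: 3^(3 + 1) + 3^3 + 1; = 109; G_1 = 109−1 = 108
step 1: 108 = 3^(3 + 1) + 3^3; sub 4 for 3: 4^(4 + 1) + 4^4; = 1280; G_2 = 1280−1 = 1279
step 2: 1279 = 4^(4 + 1) + 3·4^3 + 3·4^2 + 3·4 + 3; sub 5 for 4: 5^(5 + 1) + 3·5^3 + 3·5^2 + 3·5 + 3; = 16093; G_3 = 16093−1 = 16092

16093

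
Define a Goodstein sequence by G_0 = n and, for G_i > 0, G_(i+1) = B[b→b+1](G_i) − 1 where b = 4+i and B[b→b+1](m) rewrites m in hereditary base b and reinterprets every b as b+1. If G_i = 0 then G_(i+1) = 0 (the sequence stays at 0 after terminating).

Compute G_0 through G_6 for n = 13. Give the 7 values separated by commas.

base 4: 13 = 3·4 + 1; at 5: 3·5 + 1 = 16; next = 15
base 5: 15 = 3·5; at 6: 3·6 = 18; next = 17
base 6: 17 = 2·6 + 5; at 7: 2·7 + 5 = 19; next = 18
base 7: 18 = 2·7 + 4; at 8: 2·8 + 4 = 20; next = 19
base 8: 19 = 2·8 + 3; at 9: 2·9 + 3 = 21; next = 20
base 9: 20 = 2·9 + 2; at 10: 2·10 + 2 = 22; next = 21

13, 15, 17, 18, 19, 20, 21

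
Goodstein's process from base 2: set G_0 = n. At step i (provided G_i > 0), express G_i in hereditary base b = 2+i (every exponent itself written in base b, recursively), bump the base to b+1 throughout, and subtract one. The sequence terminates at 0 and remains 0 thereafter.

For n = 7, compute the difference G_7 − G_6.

i=0: 7 = 2^2 + 2 + 1 (b=2); 2→3: 3^3 + 3 + 1 = 31; 31−1 = 30
i=1: 30 = 3^3 + 3 (b=3); 3→4: 4^4 + 4 = 260; 260−1 = 259
i=2: 259 = 4^4 + 3 (b=4); 4→5: 5^5 + 3 = 3128; 3128−1 = 3127
i=3: 3127 = 5^5 + 2 (b=5); 5→6: 6^6 + 2 = 46658; 46658−1 = 46657
i=4: 46657 = 6^6 + 1 (b=6); 6→7: 7^7 + 1 = 823544; 823544−1 = 823543
i=5: 823543 = 7^7 (b=7); 7→8: 8^8 = 16777216; 16777216−1 = 16777215
i=6: 16777215 = 7·8^7 + 7·8^6 + 7·8^5 + 7·8^4 + 7·8^3 + 7·8^2 + 7·8 + 7 (b=8); 8→9: 7·9^7 + 7·9^6 + 7·9^5 + 7·9^4 + 7·9^3 + 7·9^2 + 7·9 + 7 = 37665880; 37665880−1 = 37665879

20888664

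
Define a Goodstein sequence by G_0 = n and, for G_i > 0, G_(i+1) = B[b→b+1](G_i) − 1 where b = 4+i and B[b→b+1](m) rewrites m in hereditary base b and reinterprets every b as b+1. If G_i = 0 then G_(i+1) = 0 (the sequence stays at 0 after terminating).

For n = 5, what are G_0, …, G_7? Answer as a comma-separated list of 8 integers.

5, 5, 5, 4, 3, 2, 1, 0

i=0: 5 = 4 + 1 (b=4); 4→5: 5 + 1 = 6; 6−1 = 5
i=1: 5 = 5 (b=5); 5→6: 6 = 6; 6−1 = 5
i=2: 5 = 5 (b=6); 6→7: 5 = 5; 5−1 = 4
i=3: 4 = 4 (b=7); 7→8: 4 = 4; 4−1 = 3
i=4: 3 = 3 (b=8); 8→9: 3 = 3; 3−1 = 2
i=5: 2 = 2 (b=9); 9→10: 2 = 2; 2−1 = 1
i=6: 1 = 1 (b=10); 10→11: 1 = 1; 1−1 = 0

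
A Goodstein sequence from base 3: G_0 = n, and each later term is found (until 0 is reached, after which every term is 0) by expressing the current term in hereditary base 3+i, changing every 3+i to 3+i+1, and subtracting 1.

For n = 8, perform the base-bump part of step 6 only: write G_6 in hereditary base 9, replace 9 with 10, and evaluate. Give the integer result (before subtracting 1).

12

8 —HB3→ 2·3 + 2 —bump→ 2·4 + 2 = 10 —(−1)→ 9
9 —HB4→ 2·4 + 1 —bump→ 2·5 + 1 = 11 —(−1)→ 10
10 —HB5→ 2·5 —bump→ 2·6 = 12 —(−1)→ 11
11 —HB6→ 6 + 5 —bump→ 7 + 5 = 12 —(−1)→ 11
11 —HB7→ 7 + 4 —bump→ 8 + 4 = 12 —(−1)→ 11
11 —HB8→ 8 + 3 —bump→ 9 + 3 = 12 —(−1)→ 11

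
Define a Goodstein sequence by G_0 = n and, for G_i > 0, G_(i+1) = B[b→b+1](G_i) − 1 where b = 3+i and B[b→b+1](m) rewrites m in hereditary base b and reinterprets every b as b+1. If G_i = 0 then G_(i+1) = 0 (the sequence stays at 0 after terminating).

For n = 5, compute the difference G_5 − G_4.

base 3: 5 = 3 + 2; at 4: 4 + 2 = 6; next = 5
base 4: 5 = 4 + 1; at 5: 5 + 1 = 6; next = 5
base 5: 5 = 5; at 6: 6 = 6; next = 5
base 6: 5 = 5; at 7: 5 = 5; next = 4
base 7: 4 = 4; at 8: 4 = 4; next = 3

-1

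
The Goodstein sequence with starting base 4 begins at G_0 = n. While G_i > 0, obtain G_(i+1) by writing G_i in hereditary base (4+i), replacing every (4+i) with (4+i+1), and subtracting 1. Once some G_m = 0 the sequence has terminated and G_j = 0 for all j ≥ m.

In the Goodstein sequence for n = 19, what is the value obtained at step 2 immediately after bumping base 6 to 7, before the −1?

base 4: 19 = 4^2 + 3; at 5: 5^2 + 3 = 28; next = 27
base 5: 27 = 5^2 + 2; at 6: 6^2 + 2 = 38; next = 37
base 6: 37 = 6^2 + 1; at 7: 7^2 + 1 = 50; next = 49

50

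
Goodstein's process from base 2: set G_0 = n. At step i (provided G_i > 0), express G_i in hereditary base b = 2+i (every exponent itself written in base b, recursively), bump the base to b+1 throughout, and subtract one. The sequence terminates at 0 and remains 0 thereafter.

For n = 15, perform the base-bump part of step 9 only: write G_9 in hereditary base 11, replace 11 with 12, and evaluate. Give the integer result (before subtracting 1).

106993479003784

step 0: 15 = 2^(2 + 1) + 2^2 + 2 + 1; sub 3 for 2: 3^(3 + 1) + 3^3 + 3 + 1; = 112; G_1 = 112−1 = 111
step 1: 111 = 3^(3 + 1) + 3^3 + 3; sub 4 for 3: 4^(4 + 1) + 4^4 + 4; = 1284; G_2 = 1284−1 = 1283
step 2: 1283 = 4^(4 + 1) + 4^4 + 3; sub 5 for 4: 5^(5 + 1) + 5^5 + 3; = 18753; G_3 = 18753−1 = 18752
step 3: 18752 = 5^(5 + 1) + 5^5 + 2; sub 6 for 5: 6^(6 + 1) + 6^6 + 2; = 326594; G_4 = 326594−1 = 326593
step 4: 326593 = 6^(6 + 1) + 6^6 + 1; sub 7 for 6: 7^(7 + 1) + 7^7 + 1; = 6588345; G_5 = 6588345−1 = 6588344
step 5: 6588344 = 7^(7 + 1) + 7^7; sub 8 for 7: 8^(8 + 1) + 8^8; = 150994944; G_6 = 150994944−1 = 150994943
step 6: 150994943 = 8^(8 + 1) + 7·8^7 + 7·8^6 + 7·8^5 + 7·8^4 + 7·8^3 + 7·8^2 + 7·8 + 7; sub 9 for 8: 9^(9 + 1) + 7·9^7 + 7·9^6 + 7·9^5 + 7·9^4 + 7·9^3 + 7·9^2 + 7·9 + 7; = 3524450281; G_7 = 3524450281−1 = 3524450280
step 7: 3524450280 = 9^(9 + 1) + 7·9^7 + 7·9^6 + 7·9^5 + 7·9^4 + 7·9^3 + 7·9^2 + 7·9 + 6; sub 10 for 9: 10^(10 + 1) + 7·10^7 + 7·10^6 + 7·10^5 + 7·10^4 + 7·10^3 + 7·10^2 + 7·10 + 6; = 100077777776; G_8 = 100077777776−1 = 100077777775
step 8: 100077777775 = 10^(10 + 1) + 7·10^7 + 7·10^6 + 7·10^5 + 7·10^4 + 7·10^3 + 7·10^2 + 7·10 + 5; sub 11 for 10: 11^(11 + 1) + 7·11^7 + 7·11^6 + 7·11^5 + 7·11^4 + 7·11^3 + 7·11^2 + 7·11 + 5; = 3138578427935; G_9 = 3138578427935−1 = 3138578427934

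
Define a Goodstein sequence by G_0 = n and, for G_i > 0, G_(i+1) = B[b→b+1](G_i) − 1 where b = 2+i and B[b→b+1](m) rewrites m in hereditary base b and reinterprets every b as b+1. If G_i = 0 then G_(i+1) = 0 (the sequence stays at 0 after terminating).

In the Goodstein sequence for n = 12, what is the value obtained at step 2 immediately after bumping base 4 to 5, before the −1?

15686

12 —HB2→ 2^(2 + 1) + 2^2 —bump→ 3^(3 + 1) + 3^3 = 108 —(−1)→ 107
107 —HB3→ 3^(3 + 1) + 2·3^2 + 2·3 + 2 —bump→ 4^(4 + 1) + 2·4^2 + 2·4 + 2 = 1066 —(−1)→ 1065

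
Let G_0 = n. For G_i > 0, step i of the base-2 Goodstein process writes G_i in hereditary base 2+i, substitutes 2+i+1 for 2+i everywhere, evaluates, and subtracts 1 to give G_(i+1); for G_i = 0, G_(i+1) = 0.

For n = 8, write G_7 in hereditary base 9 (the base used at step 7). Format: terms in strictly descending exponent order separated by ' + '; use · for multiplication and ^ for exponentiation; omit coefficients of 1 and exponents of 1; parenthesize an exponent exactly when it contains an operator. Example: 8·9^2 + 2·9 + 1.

2·9^9 + 2·9^2 + 9 + 2

[0] 8 ≡ 2^(2 + 1) (base 2). Lift 3: 81. −1: 80.
[1] 80 ≡ 2·3^3 + 2·3^2 + 2·3 + 2 (base 3). Lift 4: 554. −1: 553.
[2] 553 ≡ 2·4^4 + 2·4^2 + 2·4 + 1 (base 4). Lift 5: 6311. −1: 6310.
[3] 6310 ≡ 2·5^5 + 2·5^2 + 2·5 (base 5). Lift 6: 93396. −1: 93395.
[4] 93395 ≡ 2·6^6 + 2·6^2 + 6 + 5 (base 6). Lift 7: 1647196. −1: 1647195.
[5] 1647195 ≡ 2·7^7 + 2·7^2 + 7 + 4 (base 7). Lift 8: 33554572. −1: 33554571.
[6] 33554571 ≡ 2·8^8 + 2·8^2 + 8 + 3 (base 8). Lift 9: 774841152. −1: 774841151.
[7] 774841151 ≡ 2·9^9 + 2·9^2 + 9 + 2 (base 9). Lift 10: 20000000212. −1: 20000000211.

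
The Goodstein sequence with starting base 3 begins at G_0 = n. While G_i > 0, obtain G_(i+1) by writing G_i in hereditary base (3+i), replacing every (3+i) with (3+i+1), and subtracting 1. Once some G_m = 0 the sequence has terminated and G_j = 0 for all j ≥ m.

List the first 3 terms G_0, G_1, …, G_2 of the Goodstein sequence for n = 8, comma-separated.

8, 9, 10

step 0: 8 = 2·3 + 2; sub 4 for 3: 2·4 + 2; = 10; G_1 = 10−1 = 9
step 1: 9 = 2·4 + 1; sub 5 for 4: 2·5 + 1; = 11; G_2 = 11−1 = 10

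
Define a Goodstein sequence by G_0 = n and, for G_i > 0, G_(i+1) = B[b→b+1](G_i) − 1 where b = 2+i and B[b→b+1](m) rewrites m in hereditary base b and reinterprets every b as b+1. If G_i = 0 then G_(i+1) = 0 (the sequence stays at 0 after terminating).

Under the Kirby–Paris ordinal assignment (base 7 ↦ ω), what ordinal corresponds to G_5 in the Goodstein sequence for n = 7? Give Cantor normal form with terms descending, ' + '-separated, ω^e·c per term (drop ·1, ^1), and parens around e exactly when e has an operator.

ω^ω

7 —HB2→ 2^2 + 2 + 1 —bump→ 3^3 + 3 + 1 = 31 —(−1)→ 30
30 —HB3→ 3^3 + 3 —bump→ 4^4 + 4 = 260 —(−1)→ 259
259 —HB4→ 4^4 + 3 —bump→ 5^5 + 3 = 3128 —(−1)→ 3127
3127 —HB5→ 5^5 + 2 —bump→ 6^6 + 2 = 46658 —(−1)→ 46657
46657 —HB6→ 6^6 + 1 —bump→ 7^7 + 1 = 823544 —(−1)→ 823543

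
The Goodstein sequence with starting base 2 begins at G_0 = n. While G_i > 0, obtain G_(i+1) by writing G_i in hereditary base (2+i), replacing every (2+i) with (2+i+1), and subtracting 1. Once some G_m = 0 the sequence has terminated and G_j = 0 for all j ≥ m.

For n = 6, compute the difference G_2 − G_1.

G_0=6  [base 2] 2^2 + 2  →[2↦3]→  3^3 + 3 = 30  −1 ⇒ G_1=29
G_1=29  [base 3] 3^3 + 2  →[3↦4]→  4^4 + 2 = 258  −1 ⇒ G_2=257

228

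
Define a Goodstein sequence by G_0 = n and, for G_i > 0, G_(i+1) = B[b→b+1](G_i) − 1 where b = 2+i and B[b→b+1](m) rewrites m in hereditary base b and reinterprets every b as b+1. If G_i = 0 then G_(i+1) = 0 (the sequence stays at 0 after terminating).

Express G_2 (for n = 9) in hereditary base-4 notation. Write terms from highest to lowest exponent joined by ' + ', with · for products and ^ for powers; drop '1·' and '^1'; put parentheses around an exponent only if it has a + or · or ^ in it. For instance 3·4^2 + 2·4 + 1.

G_0=9  [base 2] 2^(2 + 1) + 1  →[2↦3]→  3^(3 + 1) + 1 = 82  −1 ⇒ G_1=81
G_1=81  [base 3] 3^(3 + 1)  →[3↦4]→  4^(4 + 1) = 1024  −1 ⇒ G_2=1023
G_2=1023  [base 4] 3·4^4 + 3·4^3 + 3·4^2 + 3·4 + 3  →[4↦5]→  3·5^5 + 3·5^3 + 3·5^2 + 3·5 + 3 = 9843  −1 ⇒ G_3=9842

3·4^4 + 3·4^3 + 3·4^2 + 3·4 + 3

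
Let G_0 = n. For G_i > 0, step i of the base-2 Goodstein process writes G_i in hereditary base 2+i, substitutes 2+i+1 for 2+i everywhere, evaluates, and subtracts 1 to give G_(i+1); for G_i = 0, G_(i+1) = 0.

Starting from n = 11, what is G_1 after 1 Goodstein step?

G_0=11  [base 2] 2^(2 + 1) + 2 + 1  →[2↦3]→  3^(3 + 1) + 3 + 1 = 85  −1 ⇒ G_1=84
G_1=84  [base 3] 3^(3 + 1) + 3  →[3↦4]→  4^(4 + 1) + 4 = 1028  −1 ⇒ G_2=1027

84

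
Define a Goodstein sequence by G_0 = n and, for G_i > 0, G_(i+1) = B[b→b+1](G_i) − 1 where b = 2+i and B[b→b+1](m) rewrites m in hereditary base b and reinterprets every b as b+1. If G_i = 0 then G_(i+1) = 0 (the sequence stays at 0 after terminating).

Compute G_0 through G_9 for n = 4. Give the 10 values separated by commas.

i=0: 4 = 2^2 (b=2); 2→3: 3^3 = 27; 27−1 = 26
i=1: 26 = 2·3^2 + 2·3 + 2 (b=3); 3→4: 2·4^2 + 2·4 + 2 = 42; 42−1 = 41
i=2: 41 = 2·4^2 + 2·4 + 1 (b=4); 4→5: 2·5^2 + 2·5 + 1 = 61; 61−1 = 60
i=3: 60 = 2·5^2 + 2·5 (b=5); 5→6: 2·6^2 + 2·6 = 84; 84−1 = 83
i=4: 83 = 2·6^2 + 6 + 5 (b=6); 6→7: 2·7^2 + 7 + 5 = 110; 110−1 = 109
i=5: 109 = 2·7^2 + 7 + 4 (b=7); 7→8: 2·8^2 + 8 + 4 = 140; 140−1 = 139
i=6: 139 = 2·8^2 + 8 + 3 (b=8); 8→9: 2·9^2 + 9 + 3 = 174; 174−1 = 173
i=7: 173 = 2·9^2 + 9 + 2 (b=9); 9→10: 2·10^2 + 10 + 2 = 212; 212−1 = 211
i=8: 211 = 2·10^2 + 10 + 1 (b=10); 10→11: 2·11^2 + 11 + 1 = 254; 254−1 = 253

4, 26, 41, 60, 83, 109, 139, 173, 211, 253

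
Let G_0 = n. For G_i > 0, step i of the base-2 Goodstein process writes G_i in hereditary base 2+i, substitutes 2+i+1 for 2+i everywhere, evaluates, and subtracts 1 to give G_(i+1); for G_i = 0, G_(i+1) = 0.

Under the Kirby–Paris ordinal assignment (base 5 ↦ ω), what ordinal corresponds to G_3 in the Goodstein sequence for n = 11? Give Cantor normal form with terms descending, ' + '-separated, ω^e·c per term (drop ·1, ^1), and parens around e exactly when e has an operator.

(0) 11|_2 = 2^(2 + 1) + 2 + 1 ↦ 3^(3 + 1) + 3 + 1|_3 = 85 ⇒ 84
(1) 84|_3 = 3^(3 + 1) + 3 ↦ 4^(4 + 1) + 4|_4 = 1028 ⇒ 1027
(2) 1027|_4 = 4^(4 + 1) + 3 ↦ 5^(5 + 1) + 3|_5 = 15628 ⇒ 15627
(3) 15627|_5 = 5^(5 + 1) + 2 ↦ 6^(6 + 1) + 2|_6 = 279938 ⇒ 279937

ω^(ω + 1) + 2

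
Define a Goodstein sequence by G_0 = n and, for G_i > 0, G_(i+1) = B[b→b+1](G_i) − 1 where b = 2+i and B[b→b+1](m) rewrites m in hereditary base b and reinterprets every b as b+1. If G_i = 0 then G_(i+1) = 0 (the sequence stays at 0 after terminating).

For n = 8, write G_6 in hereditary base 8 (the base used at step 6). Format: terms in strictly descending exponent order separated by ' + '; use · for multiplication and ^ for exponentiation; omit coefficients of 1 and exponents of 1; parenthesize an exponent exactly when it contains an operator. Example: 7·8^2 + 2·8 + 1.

2·8^8 + 2·8^2 + 8 + 3

[0] 8 ≡ 2^(2 + 1) (base 2). Lift 3: 81. −1: 80.
[1] 80 ≡ 2·3^3 + 2·3^2 + 2·3 + 2 (base 3). Lift 4: 554. −1: 553.
[2] 553 ≡ 2·4^4 + 2·4^2 + 2·4 + 1 (base 4). Lift 5: 6311. −1: 6310.
[3] 6310 ≡ 2·5^5 + 2·5^2 + 2·5 (base 5). Lift 6: 93396. −1: 93395.
[4] 93395 ≡ 2·6^6 + 2·6^2 + 6 + 5 (base 6). Lift 7: 1647196. −1: 1647195.
[5] 1647195 ≡ 2·7^7 + 2·7^2 + 7 + 4 (base 7). Lift 8: 33554572. −1: 33554571.
[6] 33554571 ≡ 2·8^8 + 2·8^2 + 8 + 3 (base 8). Lift 9: 774841152. −1: 774841151.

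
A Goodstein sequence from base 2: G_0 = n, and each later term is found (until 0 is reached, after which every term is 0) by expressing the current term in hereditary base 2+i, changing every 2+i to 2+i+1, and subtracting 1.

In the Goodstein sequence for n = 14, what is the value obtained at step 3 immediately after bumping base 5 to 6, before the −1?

[0] 14 ≡ 2^(2 + 1) + 2^2 + 2 (base 2). Lift 3: 111. −1: 110.
[1] 110 ≡ 3^(3 + 1) + 3^3 + 2 (base 3). Lift 4: 1282. −1: 1281.
[2] 1281 ≡ 4^(4 + 1) + 4^4 + 1 (base 4). Lift 5: 18751. −1: 18750.
[3] 18750 ≡ 5^(5 + 1) + 5^5 (base 5). Lift 6: 326592. −1: 326591.

326592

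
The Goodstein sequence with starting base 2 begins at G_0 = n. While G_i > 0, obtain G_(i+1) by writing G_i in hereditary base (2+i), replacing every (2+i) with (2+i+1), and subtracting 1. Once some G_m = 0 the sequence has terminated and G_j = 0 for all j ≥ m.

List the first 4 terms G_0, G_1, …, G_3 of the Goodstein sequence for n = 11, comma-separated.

i=0: 11 = 2^(2 + 1) + 2 + 1 (b=2); 2→3: 3^(3 + 1) + 3 + 1 = 85; 85−1 = 84
i=1: 84 = 3^(3 + 1) + 3 (b=3); 3→4: 4^(4 + 1) + 4 = 1028; 1028−1 = 1027
i=2: 1027 = 4^(4 + 1) + 3 (b=4); 4→5: 5^(5 + 1) + 3 = 15628; 15628−1 = 15627

11, 84, 1027, 15627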